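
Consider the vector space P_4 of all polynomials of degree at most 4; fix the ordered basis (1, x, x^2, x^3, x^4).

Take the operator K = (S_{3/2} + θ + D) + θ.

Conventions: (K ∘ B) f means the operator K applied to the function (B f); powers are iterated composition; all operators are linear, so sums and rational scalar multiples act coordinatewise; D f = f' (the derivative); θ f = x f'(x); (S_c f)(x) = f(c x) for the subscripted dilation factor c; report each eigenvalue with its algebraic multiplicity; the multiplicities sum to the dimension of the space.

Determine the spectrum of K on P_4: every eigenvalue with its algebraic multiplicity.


image of 1: 1
image of x: (7/2)x + 1
image of x^2: (25/4)x^2 + 2x
image of x^3: (75/8)x^3 + 3x^2
image of x^4: (209/16)x^4 + 4x^3
the matrix is upper triangular; its diagonal is (1, 7/2, 25/4, 75/8, 209/16)
for a triangular matrix the eigenvalues are the diagonal entries, with algebraic multiplicity their repetition count

λ = 1 (multiplicity 1), λ = 7/2 (multiplicity 1), λ = 25/4 (multiplicity 1), λ = 75/8 (multiplicity 1), λ = 209/16 (multiplicity 1)


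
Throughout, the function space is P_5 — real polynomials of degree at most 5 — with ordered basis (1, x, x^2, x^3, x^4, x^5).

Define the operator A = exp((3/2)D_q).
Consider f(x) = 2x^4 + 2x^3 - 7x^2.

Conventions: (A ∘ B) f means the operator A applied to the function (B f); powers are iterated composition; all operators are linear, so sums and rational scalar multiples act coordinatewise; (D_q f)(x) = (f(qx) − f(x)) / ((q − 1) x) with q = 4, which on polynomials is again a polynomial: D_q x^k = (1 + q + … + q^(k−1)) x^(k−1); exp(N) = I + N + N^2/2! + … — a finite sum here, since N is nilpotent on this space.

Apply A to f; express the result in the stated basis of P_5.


order-1 term: 255x^3 + 63x^2 - (105/2)x
order-2 term: (16065/4)x^2 + (945/4)x - 315/8
order-3 term: (80325/8)x + 945/8
order-4 term: 240975/64
the series for exp((3/2)D_q) f terminates at order 4
exp((3/2)D_q) f = 2x^4 + 257x^3 + (16289/4)x^2 + (81795/8)x + 246015/64

g(x) = 2x^4 + 257x^3 + (16289/4)x^2 + (81795/8)x + 246015/64


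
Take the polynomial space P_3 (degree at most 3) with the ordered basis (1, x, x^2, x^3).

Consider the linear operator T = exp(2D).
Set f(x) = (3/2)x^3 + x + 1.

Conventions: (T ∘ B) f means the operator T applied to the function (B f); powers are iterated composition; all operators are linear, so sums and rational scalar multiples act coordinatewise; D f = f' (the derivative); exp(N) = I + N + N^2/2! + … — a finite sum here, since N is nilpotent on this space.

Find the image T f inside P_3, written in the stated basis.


g(x) = (3/2)x^3 + 9x^2 + 19x + 15

order-1 term: 9x^2 + 2
order-2 term: 18x
order-3 term: 12
the series for exp(2D) f terminates at order 3
exp(2D) f = (3/2)x^3 + 9x^2 + 19x + 15


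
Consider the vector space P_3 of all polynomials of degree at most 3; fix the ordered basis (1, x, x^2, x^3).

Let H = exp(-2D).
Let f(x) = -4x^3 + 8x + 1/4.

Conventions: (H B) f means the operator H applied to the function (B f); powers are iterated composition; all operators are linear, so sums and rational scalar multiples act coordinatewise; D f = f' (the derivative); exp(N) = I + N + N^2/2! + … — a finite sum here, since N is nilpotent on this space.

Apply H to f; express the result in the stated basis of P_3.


the result is g(x) = -4x^3 + 24x^2 - 40x + 65/4

order-1 term: 24x^2 - 16
order-2 term: -48x
order-3 term: 32
the series for exp(-2D) f terminates at order 3
exp(-2D) f = -4x^3 + 24x^2 - 40x + 65/4


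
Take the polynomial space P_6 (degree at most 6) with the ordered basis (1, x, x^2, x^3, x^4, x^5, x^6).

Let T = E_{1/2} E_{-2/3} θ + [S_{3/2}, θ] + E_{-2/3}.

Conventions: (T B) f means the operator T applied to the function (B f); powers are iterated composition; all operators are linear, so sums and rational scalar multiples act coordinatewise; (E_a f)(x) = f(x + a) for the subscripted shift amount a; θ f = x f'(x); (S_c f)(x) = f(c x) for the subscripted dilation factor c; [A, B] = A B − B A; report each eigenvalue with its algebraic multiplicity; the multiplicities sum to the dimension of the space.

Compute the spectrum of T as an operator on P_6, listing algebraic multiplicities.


λ = 1 (multiplicity 1), λ = 2 (multiplicity 1), λ = 3 (multiplicity 1), λ = 4 (multiplicity 1), λ = 5 (multiplicity 1), λ = 6 (multiplicity 1), λ = 7 (multiplicity 1)

image of 1: 1
image of x: 2x - 5/6
image of x^2: 3x^2 - 2x + 1/2
image of x^3: 4x^3 - (7/2)x^2 + (19/12)x - 67/216
image of x^4: 5x^4 - (16/3)x^3 + (10/3)x^2 - (34/27)x + 65/324
image of x^5: 6x^5 - (15/2)x^4 + (35/6)x^3 - (115/36)x^2 + (145/144)x - 343/2592
image of x^6: 7x^6 - 10x^5 + (55/6)x^4 - (175/27)x^3 + (655/216)x^2 - (515/648)x + 2051/23328
the matrix is upper triangular; its diagonal is (1, 2, 3, 4, 5, 6, 7)
for a triangular matrix the eigenvalues are the diagonal entries, with algebraic multiplicity their repetition count


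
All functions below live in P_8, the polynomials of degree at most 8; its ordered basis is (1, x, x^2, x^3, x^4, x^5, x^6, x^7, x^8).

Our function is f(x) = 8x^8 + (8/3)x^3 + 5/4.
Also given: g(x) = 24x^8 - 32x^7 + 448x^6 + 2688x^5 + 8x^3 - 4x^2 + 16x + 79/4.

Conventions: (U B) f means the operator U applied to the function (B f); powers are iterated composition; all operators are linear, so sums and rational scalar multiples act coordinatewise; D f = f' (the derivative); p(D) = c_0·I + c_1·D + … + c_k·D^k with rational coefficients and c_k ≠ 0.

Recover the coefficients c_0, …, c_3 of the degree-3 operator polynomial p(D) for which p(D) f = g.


D^0 f = 8x^8 + (8/3)x^3 + 5/4
D^1 f = 64x^7 + 8x^2
D^2 f = 448x^6 + 16x
D^3 f = 2688x^5 + 16
matching coefficients of g against c_0 f + c_1 Df + … from the top degree down determines the c_i
solution: c_0 = 3, c_1 = -1/2, c_2 = 1, c_3 = 1

p(D) = 3·I − (1/2)·D + D^2 + D^3, i.e. c_0 = 3, c_1 = -1/2, c_2 = 1, c_3 = 1


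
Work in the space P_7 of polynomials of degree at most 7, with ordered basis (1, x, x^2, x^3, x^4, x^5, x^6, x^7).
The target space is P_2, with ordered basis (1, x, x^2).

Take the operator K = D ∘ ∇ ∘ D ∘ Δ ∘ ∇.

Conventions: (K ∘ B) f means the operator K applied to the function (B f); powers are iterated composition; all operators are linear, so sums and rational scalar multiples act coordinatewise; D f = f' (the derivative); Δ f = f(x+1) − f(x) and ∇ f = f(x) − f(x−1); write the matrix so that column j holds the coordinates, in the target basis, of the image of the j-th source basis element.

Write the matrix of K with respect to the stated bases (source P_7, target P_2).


image of 1: 0
image of x: 0
image of x^2: 0
image of x^3: 0
image of x^4: 0
image of x^5: 120
image of x^6: 720x - 360
image of x^7: 2520x^2 - 2520x + 1260
each image's coordinates form column j of the matrix

the matrix is [[0, 0, 0, 0, 0, 120, -360, 1260]; [0, 0, 0, 0, 0, 0, 720, -2520]; [0, 0, 0, 0, 0, 0, 0, 2520]] (rows listed top to bottom)


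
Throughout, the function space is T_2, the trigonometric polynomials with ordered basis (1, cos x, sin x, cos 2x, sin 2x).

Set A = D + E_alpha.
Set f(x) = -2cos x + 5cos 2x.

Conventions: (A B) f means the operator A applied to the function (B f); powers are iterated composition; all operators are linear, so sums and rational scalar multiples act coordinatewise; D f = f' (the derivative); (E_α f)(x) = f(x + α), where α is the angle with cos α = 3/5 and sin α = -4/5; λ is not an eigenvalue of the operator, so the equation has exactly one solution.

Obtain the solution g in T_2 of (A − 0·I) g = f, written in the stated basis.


write g with unknown coordinates in the stated basis and equate coefficients in (A − 0·I) g = f
solving from the highest basis element down gives g = -3cos x - sin x - (35/29)cos 2x + (130/29)sin 2x
check: A g = -2cos x + 5cos 2x
so A g − 0·g = -2cos x + 5cos 2x = f ✓

the result is g(x) = -3cos x - sin x - (35/29)cos 2x + (130/29)sin 2x


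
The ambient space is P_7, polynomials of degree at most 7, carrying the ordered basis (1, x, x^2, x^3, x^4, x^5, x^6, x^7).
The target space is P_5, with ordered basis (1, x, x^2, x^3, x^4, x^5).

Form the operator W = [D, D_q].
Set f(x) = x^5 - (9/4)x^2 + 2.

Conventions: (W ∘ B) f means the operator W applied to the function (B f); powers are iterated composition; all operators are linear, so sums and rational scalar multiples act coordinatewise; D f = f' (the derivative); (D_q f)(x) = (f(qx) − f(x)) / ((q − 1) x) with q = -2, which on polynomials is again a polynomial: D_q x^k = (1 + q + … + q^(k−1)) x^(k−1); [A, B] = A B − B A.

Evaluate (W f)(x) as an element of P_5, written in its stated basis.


D_q f = 11x^4 + (9/4)x
D D_q f = 44x^3 + 9/4
D f = 5x^4 - (9/2)x
D_q D f = -25x^3 - 9/2
[D, D_q] f = 69x^3 + 27/4

g(x) = 69x^3 + 27/4


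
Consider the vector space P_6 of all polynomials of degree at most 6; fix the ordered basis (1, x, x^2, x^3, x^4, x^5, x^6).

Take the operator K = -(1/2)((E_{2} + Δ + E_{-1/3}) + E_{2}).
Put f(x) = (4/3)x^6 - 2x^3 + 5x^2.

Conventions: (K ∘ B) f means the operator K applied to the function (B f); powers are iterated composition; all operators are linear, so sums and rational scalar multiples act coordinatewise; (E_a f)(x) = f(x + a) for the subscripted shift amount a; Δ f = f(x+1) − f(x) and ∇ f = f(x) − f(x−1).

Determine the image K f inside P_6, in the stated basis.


the result is g(x) = -2x^6 - (56/3)x^5 - (820/9)x^4 - (18077/81)x^3 - (52427/162)x^2 - (62204/243)x - 200801/2187

E_{2} f = (4/3)x^6 + 16x^5 + 80x^4 + (634/3)x^3 + 313x^2 + 252x + 268/3
Δ f = 8x^5 + 20x^4 + (80/3)x^3 + 14x^2 + 12x + 13/3
E_{-1/3} f = (4/3)x^6 - (8/3)x^5 + (20/9)x^4 - (242/81)x^3 + (587/81)x^2 - (980/243)x + 1381/2187
(E_{2} + Δ + E_{-1/3}) f = (8/3)x^6 + (64/3)x^5 + (920/9)x^4 + (19036/81)x^3 + (27074/81)x^2 + (63172/243)x + 206230/2187
E_{2} f = (4/3)x^6 + 16x^5 + 80x^4 + (634/3)x^3 + 313x^2 + 252x + 268/3
((E_{2} + Δ + E_{-1/3}) + E_{2}) f = 4x^6 + (112/3)x^5 + (1640/9)x^4 + (36154/81)x^3 + (52427/81)x^2 + (124408/243)x + 401602/2187
(-(1/2)((E_{2} + Δ + E_{-1/3}) + E_{2})) f = -2x^6 - (56/3)x^5 - (820/9)x^4 - (18077/81)x^3 - (52427/162)x^2 - (62204/243)x - 200801/2187


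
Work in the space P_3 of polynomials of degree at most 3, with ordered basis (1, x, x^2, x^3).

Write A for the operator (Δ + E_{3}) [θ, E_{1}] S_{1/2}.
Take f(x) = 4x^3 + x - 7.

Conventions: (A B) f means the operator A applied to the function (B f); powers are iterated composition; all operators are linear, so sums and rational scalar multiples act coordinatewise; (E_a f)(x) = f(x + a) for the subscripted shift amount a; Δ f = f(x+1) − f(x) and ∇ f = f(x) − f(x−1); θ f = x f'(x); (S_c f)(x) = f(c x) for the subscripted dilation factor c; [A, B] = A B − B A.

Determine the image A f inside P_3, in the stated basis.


S_{1/2} f = (1/2)x^3 + (1/2)x - 7
E_{1} S_{1/2} f = (1/2)x^3 + (3/2)x^2 + 2x - 6
θ E_{1} S_{1/2} f = (3/2)x^3 + 3x^2 + 2x
θ S_{1/2} f = (3/2)x^3 + (1/2)x
E_{1} θ S_{1/2} f = (3/2)x^3 + (9/2)x^2 + 5x + 2
[θ, E_{1}] S_{1/2} f = -(3/2)x^2 - 3x - 2
Δ [θ, E_{1}] S_{1/2} f = -3x - 9/2
E_{3} [θ, E_{1}] S_{1/2} f = -(3/2)x^2 - 12x - 49/2
(Δ + E_{3}) [θ, E_{1}] S_{1/2} f = -(3/2)x^2 - 15x - 29

the result is g(x) = -(3/2)x^2 - 15x - 29


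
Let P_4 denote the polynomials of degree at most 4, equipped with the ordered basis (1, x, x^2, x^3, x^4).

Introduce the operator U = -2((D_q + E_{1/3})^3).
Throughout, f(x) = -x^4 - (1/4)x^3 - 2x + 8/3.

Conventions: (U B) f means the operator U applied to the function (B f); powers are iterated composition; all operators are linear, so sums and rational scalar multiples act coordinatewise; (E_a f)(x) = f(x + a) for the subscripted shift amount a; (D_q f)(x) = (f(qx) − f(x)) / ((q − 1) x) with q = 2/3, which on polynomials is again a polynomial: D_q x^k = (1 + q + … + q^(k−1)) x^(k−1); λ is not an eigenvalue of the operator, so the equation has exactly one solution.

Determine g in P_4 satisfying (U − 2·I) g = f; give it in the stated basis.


the image equals g(x) = (1/4)x^4 - (193/144)x^3 + (1063/648)x^2 + (128815/23328)x - 859205/69984

write g with unknown coordinates in the stated basis and equate coefficients in (U − 2·I) g = f
solving from the highest basis element down gives g = (1/4)x^4 - (193/144)x^3 + (1063/648)x^2 + (128815/23328)x - 859205/69984
check: U g = -(1/2)x^4 - (211/72)x^3 + (1063/324)x^2 + (105487/11664)x - 765893/34992
so U g − 2·g = -x^4 - (1/4)x^3 - 2x + 8/3 = f ✓


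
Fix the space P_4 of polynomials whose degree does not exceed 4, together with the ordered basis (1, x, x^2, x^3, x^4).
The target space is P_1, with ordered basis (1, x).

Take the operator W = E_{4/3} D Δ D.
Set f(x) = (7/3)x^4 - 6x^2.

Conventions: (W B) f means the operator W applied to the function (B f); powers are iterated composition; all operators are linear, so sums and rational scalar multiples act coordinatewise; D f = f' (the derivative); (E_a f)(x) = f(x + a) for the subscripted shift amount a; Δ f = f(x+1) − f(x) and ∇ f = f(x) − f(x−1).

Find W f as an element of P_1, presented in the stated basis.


D f = (28/3)x^3 - 12x
Δ D f = 28x^2 + 28x - 8/3
D (Δ D) f = 56x + 28
E_{4/3} D (Δ D) f = 56x + 308/3

g(x) = 56x + 308/3


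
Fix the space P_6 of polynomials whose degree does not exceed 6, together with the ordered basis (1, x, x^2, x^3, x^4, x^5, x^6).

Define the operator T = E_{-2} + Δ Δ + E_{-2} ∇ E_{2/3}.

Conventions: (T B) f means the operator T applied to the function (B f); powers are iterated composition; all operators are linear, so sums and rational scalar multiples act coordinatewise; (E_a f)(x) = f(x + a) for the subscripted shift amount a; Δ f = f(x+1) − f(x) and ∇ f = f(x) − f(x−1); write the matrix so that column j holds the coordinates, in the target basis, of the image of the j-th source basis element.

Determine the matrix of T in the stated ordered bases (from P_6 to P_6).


the matrix is [[1, -1, 7/3, 25/3, 95/27, 5099/81, -2411/81]; [0, 1, -2, 7, 100/3, 475/27, 10198/27]; [0, 0, 1, -3, 14, 250/3, 475/9]; [0, 0, 0, 1, -4, 70/3, 500/3]; [0, 0, 0, 0, 1, -5, 35]; [0, 0, 0, 0, 0, 1, -6]; [0, 0, 0, 0, 0, 0, 1]] (rows listed top to bottom)

image of 1: 1
image of x: x - 1
image of x^2: x^2 - 2x + 7/3
image of x^3: x^3 - 3x^2 + 7x + 25/3
image of x^4: x^4 - 4x^3 + 14x^2 + (100/3)x + 95/27
image of x^5: x^5 - 5x^4 + (70/3)x^3 + (250/3)x^2 + (475/27)x + 5099/81
image of x^6: x^6 - 6x^5 + 35x^4 + (500/3)x^3 + (475/9)x^2 + (10198/27)x - 2411/81
each image's coordinates form column j of the matrix


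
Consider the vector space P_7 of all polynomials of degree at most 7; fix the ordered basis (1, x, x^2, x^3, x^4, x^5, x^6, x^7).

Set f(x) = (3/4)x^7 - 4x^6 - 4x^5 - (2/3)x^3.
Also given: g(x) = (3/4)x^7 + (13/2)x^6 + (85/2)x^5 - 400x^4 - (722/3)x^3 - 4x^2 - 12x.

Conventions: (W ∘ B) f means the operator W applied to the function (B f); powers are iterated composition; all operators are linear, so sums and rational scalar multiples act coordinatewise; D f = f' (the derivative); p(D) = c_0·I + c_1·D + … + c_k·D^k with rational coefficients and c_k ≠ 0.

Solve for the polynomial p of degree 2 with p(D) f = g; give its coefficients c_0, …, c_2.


D^0 f = (3/4)x^7 - 4x^6 - 4x^5 - (2/3)x^3
D^1 f = (21/4)x^6 - 24x^5 - 20x^4 - 2x^2
D^2 f = (63/2)x^5 - 120x^4 - 80x^3 - 4x
matching coefficients of g against c_0 f + c_1 Df + … from the top degree down determines the c_i
solution: c_0 = 1, c_1 = 2, c_2 = 3

p(D) = I + 2·D + 3·D^2, i.e. c_0 = 1, c_1 = 2, c_2 = 3


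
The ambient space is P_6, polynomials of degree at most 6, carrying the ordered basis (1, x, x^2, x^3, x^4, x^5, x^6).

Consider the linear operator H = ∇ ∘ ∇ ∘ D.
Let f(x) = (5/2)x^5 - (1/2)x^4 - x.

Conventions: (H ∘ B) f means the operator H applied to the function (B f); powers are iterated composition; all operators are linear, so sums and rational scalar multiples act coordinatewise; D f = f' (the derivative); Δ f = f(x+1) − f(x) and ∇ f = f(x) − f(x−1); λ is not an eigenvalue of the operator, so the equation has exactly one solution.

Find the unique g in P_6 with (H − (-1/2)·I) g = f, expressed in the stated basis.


write g with unknown coordinates in the stated basis and equate coefficients in (H − (-1/2)·I) g = f
solving from the highest basis element down gives g = 5x^5 - x^4 - 600x^2 + 1246x - 748
check: H g = 300x^2 - 624x + 374
so H g − (-1/2)·g = (5/2)x^5 - (1/2)x^4 - x = f ✓

g(x) = 5x^5 - x^4 - 600x^2 + 1246x - 748


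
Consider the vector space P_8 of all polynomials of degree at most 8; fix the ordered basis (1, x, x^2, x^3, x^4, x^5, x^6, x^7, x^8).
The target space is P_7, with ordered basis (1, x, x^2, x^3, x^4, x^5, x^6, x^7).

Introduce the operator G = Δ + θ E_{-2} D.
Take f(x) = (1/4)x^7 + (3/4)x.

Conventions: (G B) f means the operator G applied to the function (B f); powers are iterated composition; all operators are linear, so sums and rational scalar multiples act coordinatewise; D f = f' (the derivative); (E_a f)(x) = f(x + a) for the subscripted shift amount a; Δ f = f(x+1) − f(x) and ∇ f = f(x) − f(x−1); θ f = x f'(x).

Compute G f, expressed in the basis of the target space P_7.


the result is g(x) = (49/4)x^6 - (399/4)x^5 + (1715/4)x^4 - (3325/4)x^3 + (3381/4)x^2 - (1337/4)x + 1

Δ f = (7/4)x^6 + (21/4)x^5 + (35/4)x^4 + (35/4)x^3 + (21/4)x^2 + (7/4)x + 1
D f = (7/4)x^6 + 3/4
E_{-2} D f = (7/4)x^6 - 21x^5 + 105x^4 - 280x^3 + 420x^2 - 336x + 451/4
θ E_{-2} D f = (21/2)x^6 - 105x^5 + 420x^4 - 840x^3 + 840x^2 - 336x
(Δ + θ E_{-2} D) f = (49/4)x^6 - (399/4)x^5 + (1715/4)x^4 - (3325/4)x^3 + (3381/4)x^2 - (1337/4)x + 1


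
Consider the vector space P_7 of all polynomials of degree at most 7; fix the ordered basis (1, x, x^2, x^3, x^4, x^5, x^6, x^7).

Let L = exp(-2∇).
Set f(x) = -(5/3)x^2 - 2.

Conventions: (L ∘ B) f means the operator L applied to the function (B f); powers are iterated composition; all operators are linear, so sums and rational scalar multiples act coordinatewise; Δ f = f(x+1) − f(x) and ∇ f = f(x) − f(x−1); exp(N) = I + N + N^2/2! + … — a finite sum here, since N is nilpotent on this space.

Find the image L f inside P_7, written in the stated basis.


the image equals g(x) = -(5/3)x^2 + (20/3)x - 12

order-1 term: (20/3)x - 10/3
order-2 term: -20/3
the series for exp(-2∇) f terminates at order 2
exp(-2∇) f = -(5/3)x^2 + (20/3)x - 12


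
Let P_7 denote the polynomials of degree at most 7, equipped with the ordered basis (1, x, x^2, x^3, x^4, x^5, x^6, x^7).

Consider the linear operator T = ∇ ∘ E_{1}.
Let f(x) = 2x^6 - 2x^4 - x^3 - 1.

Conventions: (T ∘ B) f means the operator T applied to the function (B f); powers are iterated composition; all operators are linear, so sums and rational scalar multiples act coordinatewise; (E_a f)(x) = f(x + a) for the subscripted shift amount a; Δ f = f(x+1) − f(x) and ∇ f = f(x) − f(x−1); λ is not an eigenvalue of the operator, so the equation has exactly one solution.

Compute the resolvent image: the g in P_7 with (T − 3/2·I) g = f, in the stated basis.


write g with unknown coordinates in the stated basis and equate coefficients in (T − 3/2·I) g = f
solving from the highest basis element down gives g = -(4/3)x^6 - (16/3)x^5 - (268/9)x^4 - (3566/27)x^3 - (11668/27)x^2 - (76372/81)x - 249890/243
check: T g = -8x^5 - (140/3)x^4 - (1792/9)x^3 - (5834/9)x^2 - (38186/27)x - 125026/81
so T g − 3/2·g = 2x^6 - 2x^4 - x^3 - 1 = f ✓

the result is g(x) = -(4/3)x^6 - (16/3)x^5 - (268/9)x^4 - (3566/27)x^3 - (11668/27)x^2 - (76372/81)x - 249890/243


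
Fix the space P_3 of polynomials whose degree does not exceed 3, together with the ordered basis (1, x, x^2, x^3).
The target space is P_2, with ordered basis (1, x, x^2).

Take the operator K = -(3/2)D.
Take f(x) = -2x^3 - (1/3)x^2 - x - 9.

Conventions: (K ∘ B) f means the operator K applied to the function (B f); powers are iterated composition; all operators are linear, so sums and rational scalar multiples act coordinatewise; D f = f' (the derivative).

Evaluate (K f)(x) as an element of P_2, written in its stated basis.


the image equals g(x) = 9x^2 + x + 3/2

D f = -6x^2 - (2/3)x - 1
(-(3/2)D) f = 9x^2 + x + 3/2


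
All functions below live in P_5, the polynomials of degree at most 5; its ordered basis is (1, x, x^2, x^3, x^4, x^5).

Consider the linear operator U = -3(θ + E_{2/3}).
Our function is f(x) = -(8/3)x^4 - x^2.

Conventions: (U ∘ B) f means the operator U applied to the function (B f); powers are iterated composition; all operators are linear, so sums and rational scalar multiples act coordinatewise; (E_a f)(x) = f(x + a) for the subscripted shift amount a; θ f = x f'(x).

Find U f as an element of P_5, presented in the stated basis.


θ f = -(32/3)x^4 - 2x^2
E_{2/3} f = -(8/3)x^4 - (64/9)x^3 - (73/9)x^2 - (364/81)x - 236/243
(θ + E_{2/3}) f = -(40/3)x^4 - (64/9)x^3 - (91/9)x^2 - (364/81)x - 236/243
(-3(θ + E_{2/3})) f = 40x^4 + (64/3)x^3 + (91/3)x^2 + (364/27)x + 236/81

g(x) = 40x^4 + (64/3)x^3 + (91/3)x^2 + (364/27)x + 236/81


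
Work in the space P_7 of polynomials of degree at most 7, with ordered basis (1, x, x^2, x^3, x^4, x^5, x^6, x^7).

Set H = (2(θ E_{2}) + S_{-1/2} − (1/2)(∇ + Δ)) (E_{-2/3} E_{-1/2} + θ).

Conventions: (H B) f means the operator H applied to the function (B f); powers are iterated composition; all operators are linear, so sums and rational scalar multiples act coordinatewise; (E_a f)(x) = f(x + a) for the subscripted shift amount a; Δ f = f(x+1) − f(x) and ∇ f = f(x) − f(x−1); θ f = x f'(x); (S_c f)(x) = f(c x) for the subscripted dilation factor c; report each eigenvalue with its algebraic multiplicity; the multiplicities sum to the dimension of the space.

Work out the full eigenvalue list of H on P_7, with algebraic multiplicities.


λ = 1 (multiplicity 1), λ = 3 (multiplicity 1), λ = 51/4 (multiplicity 1), λ = 47/2 (multiplicity 1), λ = 645/16 (multiplicity 1), λ = 957/16 (multiplicity 1), λ = 5383/64 (multiplicity 1), λ = 1791/16 (multiplicity 1)

image of 1: 1
image of x: 3x - 19/6
image of x^2: (51/4)x^2 + (29/2)x + 133/36
image of x^3: (47/2)x^3 + (553/8)x^2 + (649/8)x - 2089/216
image of x^4: (645/16)x^4 + (2311/12)x^3 + (10001/24)x^2 + (8189/36)x + 16681/1296
image of x^5: (957/16)x^5 + (12895/32)x^4 + (181915/144)x^3 + (655925/432)x^2 + (738965/864)x - 241333/7776
image of x^6: (5383/64)x^6 + (23303/32)x^5 + (191975/64)x^4 + (2424275/432)x^3 + (10300885/1728)x^2 + (1845557/864)x + 2531053/46656
image of x^7: (1791/16)x^7 + (456911/384)x^6 + (2332393/384)x^5 + (17758825/1152)x^4 + (248819725/10368)x^3 + (188594455/10368)x^2 + (206218159/31104)x - 34157353/279936
the matrix is upper triangular; its diagonal is (1, 3, 51/4, 47/2, 645/16, 957/16, 5383/64, 1791/16)
for a triangular matrix the eigenvalues are the diagonal entries, with algebraic multiplicity their repetition count


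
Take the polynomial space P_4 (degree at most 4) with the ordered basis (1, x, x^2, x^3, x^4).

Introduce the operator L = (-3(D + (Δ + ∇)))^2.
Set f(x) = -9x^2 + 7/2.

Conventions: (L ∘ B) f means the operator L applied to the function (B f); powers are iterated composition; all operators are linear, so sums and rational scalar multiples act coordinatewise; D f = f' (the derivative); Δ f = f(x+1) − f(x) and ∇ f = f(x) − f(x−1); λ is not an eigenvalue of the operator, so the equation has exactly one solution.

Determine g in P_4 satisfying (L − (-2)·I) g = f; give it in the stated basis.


the image equals g(x) = -(9/2)x^2 + 1465/4

write g with unknown coordinates in the stated basis and equate coefficients in (L − (-2)·I) g = f
solving from the highest basis element down gives g = -(9/2)x^2 + 1465/4
check: L g = -729
so L g − (-2)·g = -9x^2 + 7/2 = f ✓


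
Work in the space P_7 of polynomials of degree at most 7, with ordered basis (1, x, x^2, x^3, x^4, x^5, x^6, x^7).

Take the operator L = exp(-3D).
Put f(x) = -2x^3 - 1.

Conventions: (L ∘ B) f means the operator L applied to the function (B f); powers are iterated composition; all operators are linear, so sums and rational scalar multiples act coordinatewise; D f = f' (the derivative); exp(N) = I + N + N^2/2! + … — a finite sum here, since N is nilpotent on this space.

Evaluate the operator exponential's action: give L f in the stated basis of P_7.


order-1 term: 18x^2
order-2 term: -54x
order-3 term: 54
the series for exp(-3D) f terminates at order 3
exp(-3D) f = -2x^3 + 18x^2 - 54x + 53

the image equals g(x) = -2x^3 + 18x^2 - 54x + 53


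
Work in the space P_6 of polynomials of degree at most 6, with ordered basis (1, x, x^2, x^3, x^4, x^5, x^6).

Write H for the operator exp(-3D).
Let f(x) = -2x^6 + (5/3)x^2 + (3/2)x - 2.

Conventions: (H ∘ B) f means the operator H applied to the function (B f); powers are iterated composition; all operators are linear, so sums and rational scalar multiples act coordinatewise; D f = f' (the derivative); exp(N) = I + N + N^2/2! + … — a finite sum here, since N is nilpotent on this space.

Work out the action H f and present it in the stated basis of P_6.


order-1 term: 36x^5 - 10x - 9/2
order-2 term: -270x^4 + 15
order-3 term: 1080x^3
order-4 term: -2430x^2
order-5 term: 2916x
order-6 term: -1458
the series for exp(-3D) f terminates at order 6
exp(-3D) f = -2x^6 + 36x^5 - 270x^4 + 1080x^3 - (7285/3)x^2 + (5815/2)x - 2899/2

g(x) = -2x^6 + 36x^5 - 270x^4 + 1080x^3 - (7285/3)x^2 + (5815/2)x - 2899/2


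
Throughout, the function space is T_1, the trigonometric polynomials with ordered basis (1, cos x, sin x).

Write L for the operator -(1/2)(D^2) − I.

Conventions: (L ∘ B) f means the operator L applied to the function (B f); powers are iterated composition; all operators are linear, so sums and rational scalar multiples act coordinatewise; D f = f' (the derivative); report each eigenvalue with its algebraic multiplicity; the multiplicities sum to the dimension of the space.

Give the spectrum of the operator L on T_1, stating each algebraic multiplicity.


image of 1: -1
image of cos x: -(1/2)cos x
image of sin x: -(1/2)sin x
the matrix is diagonal; its diagonal is (-1, -1/2, -1/2)
for a triangular matrix the eigenvalues are the diagonal entries, with algebraic multiplicity their repetition count

λ = -1 (multiplicity 1), λ = -1/2 (multiplicity 2)


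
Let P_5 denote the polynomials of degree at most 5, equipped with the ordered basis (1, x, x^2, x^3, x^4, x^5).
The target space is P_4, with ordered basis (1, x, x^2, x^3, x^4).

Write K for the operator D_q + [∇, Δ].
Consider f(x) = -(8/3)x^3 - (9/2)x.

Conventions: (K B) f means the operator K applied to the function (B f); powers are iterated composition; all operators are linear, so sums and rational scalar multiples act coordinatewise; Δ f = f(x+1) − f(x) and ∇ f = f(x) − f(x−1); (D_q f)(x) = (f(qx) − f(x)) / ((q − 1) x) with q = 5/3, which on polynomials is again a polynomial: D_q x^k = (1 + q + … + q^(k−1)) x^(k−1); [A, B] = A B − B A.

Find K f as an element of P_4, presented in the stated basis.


D_q f = -(392/27)x^2 - 9/2
Δ f = -8x^2 - 8x - 43/6
∇ Δ f = -16x
∇ f = -8x^2 + 8x - 43/6
Δ ∇ f = -16x
[∇, Δ] f = 0
(D_q + [∇, Δ]) f = -(392/27)x^2 - 9/2

g(x) = -(392/27)x^2 - 9/2


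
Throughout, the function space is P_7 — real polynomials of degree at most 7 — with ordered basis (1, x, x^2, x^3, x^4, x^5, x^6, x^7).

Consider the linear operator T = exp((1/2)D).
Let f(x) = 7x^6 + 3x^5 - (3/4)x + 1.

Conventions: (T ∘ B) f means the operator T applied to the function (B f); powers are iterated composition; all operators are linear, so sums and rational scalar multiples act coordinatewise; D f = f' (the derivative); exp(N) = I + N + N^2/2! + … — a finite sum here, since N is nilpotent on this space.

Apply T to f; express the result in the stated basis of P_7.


g(x) = 7x^6 + 24x^5 + (135/4)x^4 + 25x^3 + (165/16)x^2 + (3/2)x + 53/64

order-1 term: 21x^5 + (15/2)x^4 - 3/8
order-2 term: (105/4)x^4 + (15/2)x^3
order-3 term: (35/2)x^3 + (15/4)x^2
order-4 term: (105/16)x^2 + (15/16)x
order-5 term: (21/16)x + 3/32
order-6 term: 7/64
the series for exp((1/2)D) f terminates at order 6
exp((1/2)D) f = 7x^6 + 24x^5 + (135/4)x^4 + 25x^3 + (165/16)x^2 + (3/2)x + 53/64


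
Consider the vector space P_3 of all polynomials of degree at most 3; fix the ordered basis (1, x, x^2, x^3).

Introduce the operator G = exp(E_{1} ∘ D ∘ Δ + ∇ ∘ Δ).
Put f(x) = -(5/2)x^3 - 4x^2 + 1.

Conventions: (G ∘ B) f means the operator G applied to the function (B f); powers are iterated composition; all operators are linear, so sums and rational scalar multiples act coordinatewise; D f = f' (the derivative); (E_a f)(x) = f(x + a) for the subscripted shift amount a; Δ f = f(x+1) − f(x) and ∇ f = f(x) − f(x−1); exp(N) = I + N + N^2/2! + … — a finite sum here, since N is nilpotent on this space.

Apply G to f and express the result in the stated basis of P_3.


order-1 term: -30x - 77/2
the series for exp(E_{1} ∘ D ∘ Δ + ∇ ∘ Δ) f terminates at order 1
exp(E_{1} ∘ D ∘ Δ + ∇ ∘ Δ) f = -(5/2)x^3 - 4x^2 - 30x - 75/2

the image equals g(x) = -(5/2)x^3 - 4x^2 - 30x - 75/2


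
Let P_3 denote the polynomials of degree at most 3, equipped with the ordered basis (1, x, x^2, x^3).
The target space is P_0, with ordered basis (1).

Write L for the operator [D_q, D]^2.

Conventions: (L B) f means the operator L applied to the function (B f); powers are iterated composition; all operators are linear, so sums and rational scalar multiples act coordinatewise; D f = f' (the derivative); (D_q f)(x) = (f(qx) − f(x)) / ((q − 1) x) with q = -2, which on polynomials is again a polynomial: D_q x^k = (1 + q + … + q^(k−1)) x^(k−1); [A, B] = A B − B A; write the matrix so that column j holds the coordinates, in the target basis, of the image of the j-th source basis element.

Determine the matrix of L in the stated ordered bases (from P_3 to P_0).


image of 1: 0
image of x: 0
image of x^2: 0
image of x^3: 0
each image's coordinates form column j of the matrix

the matrix is [[0, 0, 0, 0]] (rows listed top to bottom)


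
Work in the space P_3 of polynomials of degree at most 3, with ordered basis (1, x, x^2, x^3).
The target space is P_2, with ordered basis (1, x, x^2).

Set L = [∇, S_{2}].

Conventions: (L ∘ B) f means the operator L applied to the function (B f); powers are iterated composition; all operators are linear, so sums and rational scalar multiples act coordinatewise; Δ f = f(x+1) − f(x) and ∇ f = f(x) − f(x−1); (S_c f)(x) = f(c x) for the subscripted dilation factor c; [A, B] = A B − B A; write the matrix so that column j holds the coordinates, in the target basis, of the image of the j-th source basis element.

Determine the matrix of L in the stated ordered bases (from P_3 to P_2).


the matrix is [[0, 1, -3, 7]; [0, 0, 4, -18]; [0, 0, 0, 12]] (rows listed top to bottom)

image of 1: 0
image of x: 1
image of x^2: 4x - 3
image of x^3: 12x^2 - 18x + 7
each image's coordinates form column j of the matrix


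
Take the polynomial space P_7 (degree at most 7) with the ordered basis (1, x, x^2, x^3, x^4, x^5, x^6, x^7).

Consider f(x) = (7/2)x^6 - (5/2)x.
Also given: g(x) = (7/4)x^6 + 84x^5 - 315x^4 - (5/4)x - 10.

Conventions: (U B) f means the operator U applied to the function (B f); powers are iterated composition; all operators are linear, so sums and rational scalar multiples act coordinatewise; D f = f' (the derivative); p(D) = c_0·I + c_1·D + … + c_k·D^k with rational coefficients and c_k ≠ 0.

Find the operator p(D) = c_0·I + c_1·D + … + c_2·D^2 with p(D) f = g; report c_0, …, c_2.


D^0 f = (7/2)x^6 - (5/2)x
D^1 f = 21x^5 - 5/2
D^2 f = 105x^4
matching coefficients of g against c_0 f + c_1 Df + … from the top degree down determines the c_i
solution: c_0 = 1/2, c_1 = 4, c_2 = -3

p(D) = (1/2)·I + 4·D − 3·D^2, i.e. c_0 = 1/2, c_1 = 4, c_2 = -3


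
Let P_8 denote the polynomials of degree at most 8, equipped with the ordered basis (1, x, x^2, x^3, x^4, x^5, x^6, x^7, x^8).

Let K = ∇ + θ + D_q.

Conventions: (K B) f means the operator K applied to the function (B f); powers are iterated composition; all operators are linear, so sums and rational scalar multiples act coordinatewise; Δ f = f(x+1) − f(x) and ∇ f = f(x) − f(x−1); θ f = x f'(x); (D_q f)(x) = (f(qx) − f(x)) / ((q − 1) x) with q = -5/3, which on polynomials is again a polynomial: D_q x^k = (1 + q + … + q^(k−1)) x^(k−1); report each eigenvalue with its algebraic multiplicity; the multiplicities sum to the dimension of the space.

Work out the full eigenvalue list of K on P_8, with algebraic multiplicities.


λ = 0 (multiplicity 1), λ = 1 (multiplicity 1), λ = 2 (multiplicity 1), λ = 3 (multiplicity 1), λ = 4 (multiplicity 1), λ = 5 (multiplicity 1), λ = 6 (multiplicity 1), λ = 7 (multiplicity 1), λ = 8 (multiplicity 1)

image of 1: 0
image of x: x + 2
image of x^2: 2x^2 + (4/3)x - 1
image of x^3: 3x^3 + (46/9)x^2 - 3x + 1
image of x^4: 4x^4 + (40/27)x^3 - 6x^2 + 4x - 1
image of x^5: 5x^5 + (826/81)x^4 - 10x^3 + 10x^2 - 5x + 1
image of x^6: 6x^6 - (404/243)x^5 - 15x^4 + 20x^3 - 15x^2 + 6x - 1
image of x^7: 7x^7 + (15142/729)x^6 - 21x^5 + 35x^4 - 35x^3 + 21x^2 - 7x + 1
image of x^8: 8x^8 - (30512/2187)x^7 - 28x^6 + 56x^5 - 70x^4 + 56x^3 - 28x^2 + 8x - 1
the matrix is upper triangular; its diagonal is (0, 1, 2, 3, 4, 5, 6, 7, 8)
for a triangular matrix the eigenvalues are the diagonal entries, with algebraic multiplicity their repetition count


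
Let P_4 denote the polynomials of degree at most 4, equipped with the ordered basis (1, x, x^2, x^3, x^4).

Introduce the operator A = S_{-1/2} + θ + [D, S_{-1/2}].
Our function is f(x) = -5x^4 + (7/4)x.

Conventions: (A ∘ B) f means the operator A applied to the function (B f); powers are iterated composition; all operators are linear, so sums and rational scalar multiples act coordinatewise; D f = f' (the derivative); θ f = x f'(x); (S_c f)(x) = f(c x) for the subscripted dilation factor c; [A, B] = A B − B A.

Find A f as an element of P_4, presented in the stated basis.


the result is g(x) = -(325/16)x^4 - (15/4)x^3 + (7/8)x - 21/8

S_{-1/2} f = -(5/16)x^4 - (7/8)x
θ f = -20x^4 + (7/4)x
S_{-1/2} f = -(5/16)x^4 - (7/8)x
D S_{-1/2} f = -(5/4)x^3 - 7/8
D f = -20x^3 + 7/4
S_{-1/2} D f = (5/2)x^3 + 7/4
[D, S_{-1/2}] f = -(15/4)x^3 - 21/8
(S_{-1/2} + θ + [D, S_{-1/2}]) f = -(325/16)x^4 - (15/4)x^3 + (7/8)x - 21/8


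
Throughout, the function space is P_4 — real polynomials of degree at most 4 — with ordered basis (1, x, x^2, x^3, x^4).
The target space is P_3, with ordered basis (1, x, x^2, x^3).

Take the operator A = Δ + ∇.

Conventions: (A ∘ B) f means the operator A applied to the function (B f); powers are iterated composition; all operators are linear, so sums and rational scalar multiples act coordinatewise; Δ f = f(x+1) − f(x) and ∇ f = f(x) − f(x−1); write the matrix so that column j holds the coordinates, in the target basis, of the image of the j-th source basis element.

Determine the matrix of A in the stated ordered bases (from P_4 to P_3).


image of 1: 0
image of x: 2
image of x^2: 4x
image of x^3: 6x^2 + 2
image of x^4: 8x^3 + 8x
each image's coordinates form column j of the matrix

the matrix is [[0, 2, 0, 2, 0]; [0, 0, 4, 0, 8]; [0, 0, 0, 6, 0]; [0, 0, 0, 0, 8]] (rows listed top to bottom)


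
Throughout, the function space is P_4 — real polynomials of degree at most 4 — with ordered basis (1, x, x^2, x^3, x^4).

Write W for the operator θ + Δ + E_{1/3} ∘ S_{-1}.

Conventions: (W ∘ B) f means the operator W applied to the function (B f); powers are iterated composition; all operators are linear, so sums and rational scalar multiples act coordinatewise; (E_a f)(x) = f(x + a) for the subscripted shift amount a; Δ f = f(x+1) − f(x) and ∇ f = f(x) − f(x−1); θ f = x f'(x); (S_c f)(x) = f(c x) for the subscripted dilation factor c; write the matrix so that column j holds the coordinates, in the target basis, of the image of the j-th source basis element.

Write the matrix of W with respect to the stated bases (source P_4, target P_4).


image of 1: 1
image of x: 2/3
image of x^2: 3x^2 + (8/3)x + 10/9
image of x^3: 2x^3 + 2x^2 + (8/3)x + 26/27
image of x^4: 5x^4 + (16/3)x^3 + (20/3)x^2 + (112/27)x + 82/81
each image's coordinates form column j of the matrix

the matrix is [[1, 2/3, 10/9, 26/27, 82/81]; [0, 0, 8/3, 8/3, 112/27]; [0, 0, 3, 2, 20/3]; [0, 0, 0, 2, 16/3]; [0, 0, 0, 0, 5]] (rows listed top to bottom)


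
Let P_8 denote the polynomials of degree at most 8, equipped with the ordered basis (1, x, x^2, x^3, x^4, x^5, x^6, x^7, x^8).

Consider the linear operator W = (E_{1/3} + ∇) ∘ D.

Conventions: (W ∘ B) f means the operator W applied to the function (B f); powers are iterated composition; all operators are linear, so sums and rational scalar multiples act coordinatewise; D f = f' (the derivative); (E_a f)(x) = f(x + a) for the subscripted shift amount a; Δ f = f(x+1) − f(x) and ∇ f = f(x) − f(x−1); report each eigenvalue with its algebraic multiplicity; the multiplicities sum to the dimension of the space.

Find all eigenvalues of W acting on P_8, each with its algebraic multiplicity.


image of 1: 0
image of x: 1
image of x^2: 2x + 8/3
image of x^3: 3x^2 + 8x - 8/3
image of x^4: 4x^3 + 16x^2 - (32/3)x + 112/27
image of x^5: 5x^4 + (80/3)x^3 - (80/3)x^2 + (560/27)x - 400/81
image of x^6: 6x^5 + 40x^4 - (160/3)x^3 + (560/9)x^2 - (800/27)x + 488/81
image of x^7: 7x^6 + 56x^5 - (280/3)x^4 + (3920/27)x^3 - (2800/27)x^2 + (3416/81)x - 5096/729
image of x^8: 8x^7 + (224/3)x^6 - (448/3)x^5 + (7840/27)x^4 - (22400/81)x^3 + (13664/81)x^2 - (40768/729)x + 17504/2187
the matrix is upper triangular; its diagonal is (0, 0, 0, 0, 0, 0, 0, 0, 0)
for a triangular matrix the eigenvalues are the diagonal entries, with algebraic multiplicity their repetition count

λ = 0 (multiplicity 9)


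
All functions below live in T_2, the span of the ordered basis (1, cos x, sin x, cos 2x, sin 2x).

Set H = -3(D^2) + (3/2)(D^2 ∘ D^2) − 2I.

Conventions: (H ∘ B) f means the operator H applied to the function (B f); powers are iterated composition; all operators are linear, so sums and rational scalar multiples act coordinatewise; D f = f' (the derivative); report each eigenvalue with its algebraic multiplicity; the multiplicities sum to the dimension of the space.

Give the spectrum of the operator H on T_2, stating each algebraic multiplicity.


image of 1: -2
image of cos x: (5/2)cos x
image of sin x: (5/2)sin x
image of cos 2x: 34cos 2x
image of sin 2x: 34sin 2x
the matrix is diagonal; its diagonal is (-2, 5/2, 5/2, 34, 34)
for a triangular matrix the eigenvalues are the diagonal entries, with algebraic multiplicity their repetition count

λ = -2 (multiplicity 1), λ = 5/2 (multiplicity 2), λ = 34 (multiplicity 2)


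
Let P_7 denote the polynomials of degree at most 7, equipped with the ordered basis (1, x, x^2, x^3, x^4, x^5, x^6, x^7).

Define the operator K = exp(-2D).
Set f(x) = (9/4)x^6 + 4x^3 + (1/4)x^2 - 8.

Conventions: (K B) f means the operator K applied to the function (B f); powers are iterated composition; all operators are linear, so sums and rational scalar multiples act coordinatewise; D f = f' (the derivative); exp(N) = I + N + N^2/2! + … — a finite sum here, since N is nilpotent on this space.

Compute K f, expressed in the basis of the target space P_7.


g(x) = (9/4)x^6 - 27x^5 + 135x^4 - 356x^3 + (2065/4)x^2 - 385x + 105

order-1 term: -27x^5 - 24x^2 - x
order-2 term: 135x^4 + 48x + 1
order-3 term: -360x^3 - 32
order-4 term: 540x^2
order-5 term: -432x
order-6 term: 144
the series for exp(-2D) f terminates at order 6
exp(-2D) f = (9/4)x^6 - 27x^5 + 135x^4 - 356x^3 + (2065/4)x^2 - 385x + 105


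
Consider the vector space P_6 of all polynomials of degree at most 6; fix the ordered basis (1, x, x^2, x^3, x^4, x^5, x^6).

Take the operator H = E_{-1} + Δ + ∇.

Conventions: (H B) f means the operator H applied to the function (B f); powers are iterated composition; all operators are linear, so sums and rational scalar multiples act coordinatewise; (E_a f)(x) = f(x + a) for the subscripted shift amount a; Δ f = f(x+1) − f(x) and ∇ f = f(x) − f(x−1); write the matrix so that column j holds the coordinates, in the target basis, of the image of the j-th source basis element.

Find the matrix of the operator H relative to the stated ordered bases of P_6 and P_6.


the matrix is [[1, 1, 1, 1, 1, 1, 1]; [0, 1, 2, 3, 4, 5, 6]; [0, 0, 1, 3, 6, 10, 15]; [0, 0, 0, 1, 4, 10, 20]; [0, 0, 0, 0, 1, 5, 15]; [0, 0, 0, 0, 0, 1, 6]; [0, 0, 0, 0, 0, 0, 1]] (rows listed top to bottom)

image of 1: 1
image of x: x + 1
image of x^2: x^2 + 2x + 1
image of x^3: x^3 + 3x^2 + 3x + 1
image of x^4: x^4 + 4x^3 + 6x^2 + 4x + 1
image of x^5: x^5 + 5x^4 + 10x^3 + 10x^2 + 5x + 1
image of x^6: x^6 + 6x^5 + 15x^4 + 20x^3 + 15x^2 + 6x + 1
each image's coordinates form column j of the matrix
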